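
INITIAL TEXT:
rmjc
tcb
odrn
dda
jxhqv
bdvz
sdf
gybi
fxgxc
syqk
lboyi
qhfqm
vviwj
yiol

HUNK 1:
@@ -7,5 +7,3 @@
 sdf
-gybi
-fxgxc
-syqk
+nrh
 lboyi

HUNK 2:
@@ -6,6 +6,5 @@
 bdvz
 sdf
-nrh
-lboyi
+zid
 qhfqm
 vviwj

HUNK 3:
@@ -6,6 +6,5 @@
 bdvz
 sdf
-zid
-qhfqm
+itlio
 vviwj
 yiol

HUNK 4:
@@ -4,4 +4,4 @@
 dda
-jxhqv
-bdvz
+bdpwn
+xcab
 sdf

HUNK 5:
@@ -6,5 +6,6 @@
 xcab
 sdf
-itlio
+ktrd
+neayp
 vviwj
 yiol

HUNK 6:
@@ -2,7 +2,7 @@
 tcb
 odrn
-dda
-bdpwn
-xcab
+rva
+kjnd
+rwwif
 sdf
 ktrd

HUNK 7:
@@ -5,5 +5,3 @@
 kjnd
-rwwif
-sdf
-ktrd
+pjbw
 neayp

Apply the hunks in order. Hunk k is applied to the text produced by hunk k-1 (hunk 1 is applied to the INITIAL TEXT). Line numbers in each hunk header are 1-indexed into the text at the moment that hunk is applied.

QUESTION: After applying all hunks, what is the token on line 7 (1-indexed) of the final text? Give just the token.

Answer: neayp

Derivation:
Hunk 1: at line 7 remove [gybi,fxgxc,syqk] add [nrh] -> 12 lines: rmjc tcb odrn dda jxhqv bdvz sdf nrh lboyi qhfqm vviwj yiol
Hunk 2: at line 6 remove [nrh,lboyi] add [zid] -> 11 lines: rmjc tcb odrn dda jxhqv bdvz sdf zid qhfqm vviwj yiol
Hunk 3: at line 6 remove [zid,qhfqm] add [itlio] -> 10 lines: rmjc tcb odrn dda jxhqv bdvz sdf itlio vviwj yiol
Hunk 4: at line 4 remove [jxhqv,bdvz] add [bdpwn,xcab] -> 10 lines: rmjc tcb odrn dda bdpwn xcab sdf itlio vviwj yiol
Hunk 5: at line 6 remove [itlio] add [ktrd,neayp] -> 11 lines: rmjc tcb odrn dda bdpwn xcab sdf ktrd neayp vviwj yiol
Hunk 6: at line 2 remove [dda,bdpwn,xcab] add [rva,kjnd,rwwif] -> 11 lines: rmjc tcb odrn rva kjnd rwwif sdf ktrd neayp vviwj yiol
Hunk 7: at line 5 remove [rwwif,sdf,ktrd] add [pjbw] -> 9 lines: rmjc tcb odrn rva kjnd pjbw neayp vviwj yiol
Final line 7: neayp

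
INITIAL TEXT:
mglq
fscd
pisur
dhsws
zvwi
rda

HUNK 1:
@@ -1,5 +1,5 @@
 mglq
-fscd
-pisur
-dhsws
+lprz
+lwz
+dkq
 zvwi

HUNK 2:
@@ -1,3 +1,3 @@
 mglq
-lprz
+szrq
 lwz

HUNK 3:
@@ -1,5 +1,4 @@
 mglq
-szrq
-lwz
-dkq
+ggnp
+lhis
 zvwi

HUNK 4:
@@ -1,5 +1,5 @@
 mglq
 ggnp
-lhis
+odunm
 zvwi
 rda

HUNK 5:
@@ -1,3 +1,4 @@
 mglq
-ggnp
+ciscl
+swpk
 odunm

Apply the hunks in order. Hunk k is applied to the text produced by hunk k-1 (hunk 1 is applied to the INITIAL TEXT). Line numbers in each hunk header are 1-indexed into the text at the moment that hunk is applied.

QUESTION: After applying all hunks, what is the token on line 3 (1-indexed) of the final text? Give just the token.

Hunk 1: at line 1 remove [fscd,pisur,dhsws] add [lprz,lwz,dkq] -> 6 lines: mglq lprz lwz dkq zvwi rda
Hunk 2: at line 1 remove [lprz] add [szrq] -> 6 lines: mglq szrq lwz dkq zvwi rda
Hunk 3: at line 1 remove [szrq,lwz,dkq] add [ggnp,lhis] -> 5 lines: mglq ggnp lhis zvwi rda
Hunk 4: at line 1 remove [lhis] add [odunm] -> 5 lines: mglq ggnp odunm zvwi rda
Hunk 5: at line 1 remove [ggnp] add [ciscl,swpk] -> 6 lines: mglq ciscl swpk odunm zvwi rda
Final line 3: swpk

Answer: swpk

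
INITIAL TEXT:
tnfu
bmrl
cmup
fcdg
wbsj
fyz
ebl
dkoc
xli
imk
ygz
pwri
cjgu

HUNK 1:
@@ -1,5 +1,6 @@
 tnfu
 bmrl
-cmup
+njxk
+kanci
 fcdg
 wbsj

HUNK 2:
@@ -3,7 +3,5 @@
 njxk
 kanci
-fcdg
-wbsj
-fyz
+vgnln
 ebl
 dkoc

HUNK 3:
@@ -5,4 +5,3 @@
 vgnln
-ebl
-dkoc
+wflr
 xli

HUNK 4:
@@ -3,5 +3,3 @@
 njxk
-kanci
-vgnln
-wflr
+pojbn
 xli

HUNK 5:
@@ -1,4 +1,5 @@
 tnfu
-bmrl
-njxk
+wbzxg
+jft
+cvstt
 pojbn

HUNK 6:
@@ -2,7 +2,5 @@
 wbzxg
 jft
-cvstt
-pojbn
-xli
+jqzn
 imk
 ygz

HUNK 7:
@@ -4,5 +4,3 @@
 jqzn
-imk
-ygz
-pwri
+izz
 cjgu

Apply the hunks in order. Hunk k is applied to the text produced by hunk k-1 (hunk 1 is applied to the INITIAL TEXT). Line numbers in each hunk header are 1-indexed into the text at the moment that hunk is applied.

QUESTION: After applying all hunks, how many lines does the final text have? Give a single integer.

Hunk 1: at line 1 remove [cmup] add [njxk,kanci] -> 14 lines: tnfu bmrl njxk kanci fcdg wbsj fyz ebl dkoc xli imk ygz pwri cjgu
Hunk 2: at line 3 remove [fcdg,wbsj,fyz] add [vgnln] -> 12 lines: tnfu bmrl njxk kanci vgnln ebl dkoc xli imk ygz pwri cjgu
Hunk 3: at line 5 remove [ebl,dkoc] add [wflr] -> 11 lines: tnfu bmrl njxk kanci vgnln wflr xli imk ygz pwri cjgu
Hunk 4: at line 3 remove [kanci,vgnln,wflr] add [pojbn] -> 9 lines: tnfu bmrl njxk pojbn xli imk ygz pwri cjgu
Hunk 5: at line 1 remove [bmrl,njxk] add [wbzxg,jft,cvstt] -> 10 lines: tnfu wbzxg jft cvstt pojbn xli imk ygz pwri cjgu
Hunk 6: at line 2 remove [cvstt,pojbn,xli] add [jqzn] -> 8 lines: tnfu wbzxg jft jqzn imk ygz pwri cjgu
Hunk 7: at line 4 remove [imk,ygz,pwri] add [izz] -> 6 lines: tnfu wbzxg jft jqzn izz cjgu
Final line count: 6

Answer: 6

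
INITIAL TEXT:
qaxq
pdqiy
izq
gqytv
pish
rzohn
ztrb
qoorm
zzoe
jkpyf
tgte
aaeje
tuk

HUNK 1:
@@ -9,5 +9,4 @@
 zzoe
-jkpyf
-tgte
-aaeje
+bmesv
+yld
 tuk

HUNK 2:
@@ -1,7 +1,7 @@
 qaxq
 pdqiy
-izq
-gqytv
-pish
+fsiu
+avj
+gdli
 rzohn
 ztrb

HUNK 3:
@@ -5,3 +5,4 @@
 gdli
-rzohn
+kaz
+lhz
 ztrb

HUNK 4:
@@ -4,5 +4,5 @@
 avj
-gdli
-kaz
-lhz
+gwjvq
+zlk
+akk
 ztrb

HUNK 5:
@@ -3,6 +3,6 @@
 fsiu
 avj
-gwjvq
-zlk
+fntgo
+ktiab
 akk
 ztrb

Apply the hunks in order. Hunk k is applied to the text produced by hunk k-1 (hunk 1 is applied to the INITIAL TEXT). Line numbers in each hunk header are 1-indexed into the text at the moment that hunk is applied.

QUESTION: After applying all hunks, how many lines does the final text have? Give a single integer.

Hunk 1: at line 9 remove [jkpyf,tgte,aaeje] add [bmesv,yld] -> 12 lines: qaxq pdqiy izq gqytv pish rzohn ztrb qoorm zzoe bmesv yld tuk
Hunk 2: at line 1 remove [izq,gqytv,pish] add [fsiu,avj,gdli] -> 12 lines: qaxq pdqiy fsiu avj gdli rzohn ztrb qoorm zzoe bmesv yld tuk
Hunk 3: at line 5 remove [rzohn] add [kaz,lhz] -> 13 lines: qaxq pdqiy fsiu avj gdli kaz lhz ztrb qoorm zzoe bmesv yld tuk
Hunk 4: at line 4 remove [gdli,kaz,lhz] add [gwjvq,zlk,akk] -> 13 lines: qaxq pdqiy fsiu avj gwjvq zlk akk ztrb qoorm zzoe bmesv yld tuk
Hunk 5: at line 3 remove [gwjvq,zlk] add [fntgo,ktiab] -> 13 lines: qaxq pdqiy fsiu avj fntgo ktiab akk ztrb qoorm zzoe bmesv yld tuk
Final line count: 13

Answer: 13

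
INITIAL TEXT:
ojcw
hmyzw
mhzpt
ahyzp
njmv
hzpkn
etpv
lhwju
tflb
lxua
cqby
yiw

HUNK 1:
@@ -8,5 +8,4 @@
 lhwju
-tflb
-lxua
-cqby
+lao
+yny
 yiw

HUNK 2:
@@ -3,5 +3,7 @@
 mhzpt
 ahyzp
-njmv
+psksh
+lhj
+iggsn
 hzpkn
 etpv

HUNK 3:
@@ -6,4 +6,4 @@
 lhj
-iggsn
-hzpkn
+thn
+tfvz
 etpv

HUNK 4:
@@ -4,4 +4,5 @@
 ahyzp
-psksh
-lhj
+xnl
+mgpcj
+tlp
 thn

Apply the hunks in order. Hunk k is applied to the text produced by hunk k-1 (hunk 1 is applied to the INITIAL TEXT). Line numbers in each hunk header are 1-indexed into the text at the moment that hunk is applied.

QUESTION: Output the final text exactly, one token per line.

Answer: ojcw
hmyzw
mhzpt
ahyzp
xnl
mgpcj
tlp
thn
tfvz
etpv
lhwju
lao
yny
yiw

Derivation:
Hunk 1: at line 8 remove [tflb,lxua,cqby] add [lao,yny] -> 11 lines: ojcw hmyzw mhzpt ahyzp njmv hzpkn etpv lhwju lao yny yiw
Hunk 2: at line 3 remove [njmv] add [psksh,lhj,iggsn] -> 13 lines: ojcw hmyzw mhzpt ahyzp psksh lhj iggsn hzpkn etpv lhwju lao yny yiw
Hunk 3: at line 6 remove [iggsn,hzpkn] add [thn,tfvz] -> 13 lines: ojcw hmyzw mhzpt ahyzp psksh lhj thn tfvz etpv lhwju lao yny yiw
Hunk 4: at line 4 remove [psksh,lhj] add [xnl,mgpcj,tlp] -> 14 lines: ojcw hmyzw mhzpt ahyzp xnl mgpcj tlp thn tfvz etpv lhwju lao yny yiw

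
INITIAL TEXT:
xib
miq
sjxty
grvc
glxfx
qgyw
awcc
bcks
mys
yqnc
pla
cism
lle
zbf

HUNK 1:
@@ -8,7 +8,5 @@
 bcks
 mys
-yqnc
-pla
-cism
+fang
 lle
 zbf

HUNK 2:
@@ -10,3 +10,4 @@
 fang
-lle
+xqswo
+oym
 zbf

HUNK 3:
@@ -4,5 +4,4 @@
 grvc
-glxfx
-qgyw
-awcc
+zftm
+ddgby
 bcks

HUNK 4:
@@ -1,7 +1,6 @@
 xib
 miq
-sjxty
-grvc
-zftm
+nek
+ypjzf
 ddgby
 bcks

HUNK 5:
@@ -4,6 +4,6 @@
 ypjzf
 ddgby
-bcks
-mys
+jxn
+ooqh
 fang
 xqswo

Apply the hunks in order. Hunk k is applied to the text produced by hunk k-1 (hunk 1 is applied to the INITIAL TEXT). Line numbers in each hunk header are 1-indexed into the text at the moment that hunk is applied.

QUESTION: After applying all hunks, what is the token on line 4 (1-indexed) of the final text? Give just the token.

Hunk 1: at line 8 remove [yqnc,pla,cism] add [fang] -> 12 lines: xib miq sjxty grvc glxfx qgyw awcc bcks mys fang lle zbf
Hunk 2: at line 10 remove [lle] add [xqswo,oym] -> 13 lines: xib miq sjxty grvc glxfx qgyw awcc bcks mys fang xqswo oym zbf
Hunk 3: at line 4 remove [glxfx,qgyw,awcc] add [zftm,ddgby] -> 12 lines: xib miq sjxty grvc zftm ddgby bcks mys fang xqswo oym zbf
Hunk 4: at line 1 remove [sjxty,grvc,zftm] add [nek,ypjzf] -> 11 lines: xib miq nek ypjzf ddgby bcks mys fang xqswo oym zbf
Hunk 5: at line 4 remove [bcks,mys] add [jxn,ooqh] -> 11 lines: xib miq nek ypjzf ddgby jxn ooqh fang xqswo oym zbf
Final line 4: ypjzf

Answer: ypjzf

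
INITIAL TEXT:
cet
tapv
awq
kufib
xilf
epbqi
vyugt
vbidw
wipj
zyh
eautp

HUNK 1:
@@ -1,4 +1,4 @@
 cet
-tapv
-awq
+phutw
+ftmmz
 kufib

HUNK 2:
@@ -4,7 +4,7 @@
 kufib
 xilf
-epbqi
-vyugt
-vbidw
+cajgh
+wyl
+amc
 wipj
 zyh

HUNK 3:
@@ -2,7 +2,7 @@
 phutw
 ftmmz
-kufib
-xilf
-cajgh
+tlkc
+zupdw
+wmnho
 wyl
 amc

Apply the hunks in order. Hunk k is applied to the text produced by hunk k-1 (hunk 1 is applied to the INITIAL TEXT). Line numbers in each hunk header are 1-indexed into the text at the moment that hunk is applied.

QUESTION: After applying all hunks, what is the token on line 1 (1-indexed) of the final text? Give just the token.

Hunk 1: at line 1 remove [tapv,awq] add [phutw,ftmmz] -> 11 lines: cet phutw ftmmz kufib xilf epbqi vyugt vbidw wipj zyh eautp
Hunk 2: at line 4 remove [epbqi,vyugt,vbidw] add [cajgh,wyl,amc] -> 11 lines: cet phutw ftmmz kufib xilf cajgh wyl amc wipj zyh eautp
Hunk 3: at line 2 remove [kufib,xilf,cajgh] add [tlkc,zupdw,wmnho] -> 11 lines: cet phutw ftmmz tlkc zupdw wmnho wyl amc wipj zyh eautp
Final line 1: cet

Answer: cet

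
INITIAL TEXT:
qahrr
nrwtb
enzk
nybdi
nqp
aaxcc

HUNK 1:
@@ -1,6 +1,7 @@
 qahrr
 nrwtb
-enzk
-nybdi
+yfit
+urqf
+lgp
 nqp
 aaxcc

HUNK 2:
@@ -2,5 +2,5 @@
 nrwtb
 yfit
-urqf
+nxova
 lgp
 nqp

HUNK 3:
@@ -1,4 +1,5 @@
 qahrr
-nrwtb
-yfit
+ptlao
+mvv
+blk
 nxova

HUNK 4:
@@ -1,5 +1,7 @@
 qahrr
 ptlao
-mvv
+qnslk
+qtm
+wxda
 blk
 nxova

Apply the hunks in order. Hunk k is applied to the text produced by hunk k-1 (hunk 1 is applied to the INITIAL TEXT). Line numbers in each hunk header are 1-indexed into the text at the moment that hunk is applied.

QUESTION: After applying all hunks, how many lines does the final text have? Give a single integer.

Hunk 1: at line 1 remove [enzk,nybdi] add [yfit,urqf,lgp] -> 7 lines: qahrr nrwtb yfit urqf lgp nqp aaxcc
Hunk 2: at line 2 remove [urqf] add [nxova] -> 7 lines: qahrr nrwtb yfit nxova lgp nqp aaxcc
Hunk 3: at line 1 remove [nrwtb,yfit] add [ptlao,mvv,blk] -> 8 lines: qahrr ptlao mvv blk nxova lgp nqp aaxcc
Hunk 4: at line 1 remove [mvv] add [qnslk,qtm,wxda] -> 10 lines: qahrr ptlao qnslk qtm wxda blk nxova lgp nqp aaxcc
Final line count: 10

Answer: 10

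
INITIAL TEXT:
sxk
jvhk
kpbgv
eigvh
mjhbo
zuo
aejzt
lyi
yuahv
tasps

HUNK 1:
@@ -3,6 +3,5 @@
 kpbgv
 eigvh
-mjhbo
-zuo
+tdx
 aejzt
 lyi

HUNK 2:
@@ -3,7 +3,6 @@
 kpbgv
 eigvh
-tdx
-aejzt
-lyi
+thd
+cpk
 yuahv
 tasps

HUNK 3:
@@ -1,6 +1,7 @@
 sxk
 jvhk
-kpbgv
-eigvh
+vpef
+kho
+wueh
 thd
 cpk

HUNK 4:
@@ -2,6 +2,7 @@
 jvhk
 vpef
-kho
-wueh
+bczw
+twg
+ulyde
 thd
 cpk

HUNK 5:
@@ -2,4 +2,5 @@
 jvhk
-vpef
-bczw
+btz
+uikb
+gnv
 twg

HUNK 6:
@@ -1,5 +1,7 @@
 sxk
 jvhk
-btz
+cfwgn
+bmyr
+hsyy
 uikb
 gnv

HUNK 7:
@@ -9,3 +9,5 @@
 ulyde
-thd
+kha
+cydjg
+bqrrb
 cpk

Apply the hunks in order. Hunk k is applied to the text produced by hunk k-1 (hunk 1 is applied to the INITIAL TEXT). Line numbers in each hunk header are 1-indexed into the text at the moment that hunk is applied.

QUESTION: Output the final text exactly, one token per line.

Hunk 1: at line 3 remove [mjhbo,zuo] add [tdx] -> 9 lines: sxk jvhk kpbgv eigvh tdx aejzt lyi yuahv tasps
Hunk 2: at line 3 remove [tdx,aejzt,lyi] add [thd,cpk] -> 8 lines: sxk jvhk kpbgv eigvh thd cpk yuahv tasps
Hunk 3: at line 1 remove [kpbgv,eigvh] add [vpef,kho,wueh] -> 9 lines: sxk jvhk vpef kho wueh thd cpk yuahv tasps
Hunk 4: at line 2 remove [kho,wueh] add [bczw,twg,ulyde] -> 10 lines: sxk jvhk vpef bczw twg ulyde thd cpk yuahv tasps
Hunk 5: at line 2 remove [vpef,bczw] add [btz,uikb,gnv] -> 11 lines: sxk jvhk btz uikb gnv twg ulyde thd cpk yuahv tasps
Hunk 6: at line 1 remove [btz] add [cfwgn,bmyr,hsyy] -> 13 lines: sxk jvhk cfwgn bmyr hsyy uikb gnv twg ulyde thd cpk yuahv tasps
Hunk 7: at line 9 remove [thd] add [kha,cydjg,bqrrb] -> 15 lines: sxk jvhk cfwgn bmyr hsyy uikb gnv twg ulyde kha cydjg bqrrb cpk yuahv tasps

Answer: sxk
jvhk
cfwgn
bmyr
hsyy
uikb
gnv
twg
ulyde
kha
cydjg
bqrrb
cpk
yuahv
tasps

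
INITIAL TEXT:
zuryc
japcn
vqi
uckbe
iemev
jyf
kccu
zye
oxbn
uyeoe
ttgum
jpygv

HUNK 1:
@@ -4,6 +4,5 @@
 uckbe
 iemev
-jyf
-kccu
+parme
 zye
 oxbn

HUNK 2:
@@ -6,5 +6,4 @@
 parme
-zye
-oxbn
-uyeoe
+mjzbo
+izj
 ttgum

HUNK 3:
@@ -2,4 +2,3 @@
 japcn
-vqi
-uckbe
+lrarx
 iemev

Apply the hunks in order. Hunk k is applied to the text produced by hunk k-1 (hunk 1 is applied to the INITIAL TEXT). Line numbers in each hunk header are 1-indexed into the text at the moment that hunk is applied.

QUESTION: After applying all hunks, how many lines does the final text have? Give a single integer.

Answer: 9

Derivation:
Hunk 1: at line 4 remove [jyf,kccu] add [parme] -> 11 lines: zuryc japcn vqi uckbe iemev parme zye oxbn uyeoe ttgum jpygv
Hunk 2: at line 6 remove [zye,oxbn,uyeoe] add [mjzbo,izj] -> 10 lines: zuryc japcn vqi uckbe iemev parme mjzbo izj ttgum jpygv
Hunk 3: at line 2 remove [vqi,uckbe] add [lrarx] -> 9 lines: zuryc japcn lrarx iemev parme mjzbo izj ttgum jpygv
Final line count: 9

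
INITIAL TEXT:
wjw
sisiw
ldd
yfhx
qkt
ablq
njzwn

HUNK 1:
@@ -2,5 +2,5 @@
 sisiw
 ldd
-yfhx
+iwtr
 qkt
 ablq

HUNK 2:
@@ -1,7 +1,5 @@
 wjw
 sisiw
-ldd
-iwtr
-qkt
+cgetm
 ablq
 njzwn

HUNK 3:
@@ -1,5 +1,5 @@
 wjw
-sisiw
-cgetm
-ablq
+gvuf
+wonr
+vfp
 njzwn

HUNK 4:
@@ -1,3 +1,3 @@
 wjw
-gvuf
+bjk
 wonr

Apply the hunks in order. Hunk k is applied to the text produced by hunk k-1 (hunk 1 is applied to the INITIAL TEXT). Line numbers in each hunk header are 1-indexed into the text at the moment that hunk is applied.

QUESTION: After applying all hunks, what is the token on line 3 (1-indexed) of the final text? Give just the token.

Hunk 1: at line 2 remove [yfhx] add [iwtr] -> 7 lines: wjw sisiw ldd iwtr qkt ablq njzwn
Hunk 2: at line 1 remove [ldd,iwtr,qkt] add [cgetm] -> 5 lines: wjw sisiw cgetm ablq njzwn
Hunk 3: at line 1 remove [sisiw,cgetm,ablq] add [gvuf,wonr,vfp] -> 5 lines: wjw gvuf wonr vfp njzwn
Hunk 4: at line 1 remove [gvuf] add [bjk] -> 5 lines: wjw bjk wonr vfp njzwn
Final line 3: wonr

Answer: wonr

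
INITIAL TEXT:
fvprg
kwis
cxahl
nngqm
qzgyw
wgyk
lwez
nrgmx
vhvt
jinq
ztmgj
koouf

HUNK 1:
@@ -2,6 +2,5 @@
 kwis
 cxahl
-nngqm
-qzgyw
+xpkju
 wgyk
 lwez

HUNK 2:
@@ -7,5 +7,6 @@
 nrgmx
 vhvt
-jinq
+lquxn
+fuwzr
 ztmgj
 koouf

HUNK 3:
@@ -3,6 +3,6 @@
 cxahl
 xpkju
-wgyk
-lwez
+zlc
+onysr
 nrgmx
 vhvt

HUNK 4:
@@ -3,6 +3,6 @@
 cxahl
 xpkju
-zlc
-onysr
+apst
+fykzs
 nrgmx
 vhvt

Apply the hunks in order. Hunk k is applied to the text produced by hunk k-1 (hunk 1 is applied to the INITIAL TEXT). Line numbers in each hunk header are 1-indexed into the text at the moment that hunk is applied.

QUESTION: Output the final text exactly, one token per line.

Hunk 1: at line 2 remove [nngqm,qzgyw] add [xpkju] -> 11 lines: fvprg kwis cxahl xpkju wgyk lwez nrgmx vhvt jinq ztmgj koouf
Hunk 2: at line 7 remove [jinq] add [lquxn,fuwzr] -> 12 lines: fvprg kwis cxahl xpkju wgyk lwez nrgmx vhvt lquxn fuwzr ztmgj koouf
Hunk 3: at line 3 remove [wgyk,lwez] add [zlc,onysr] -> 12 lines: fvprg kwis cxahl xpkju zlc onysr nrgmx vhvt lquxn fuwzr ztmgj koouf
Hunk 4: at line 3 remove [zlc,onysr] add [apst,fykzs] -> 12 lines: fvprg kwis cxahl xpkju apst fykzs nrgmx vhvt lquxn fuwzr ztmgj koouf

Answer: fvprg
kwis
cxahl
xpkju
apst
fykzs
nrgmx
vhvt
lquxn
fuwzr
ztmgj
koouf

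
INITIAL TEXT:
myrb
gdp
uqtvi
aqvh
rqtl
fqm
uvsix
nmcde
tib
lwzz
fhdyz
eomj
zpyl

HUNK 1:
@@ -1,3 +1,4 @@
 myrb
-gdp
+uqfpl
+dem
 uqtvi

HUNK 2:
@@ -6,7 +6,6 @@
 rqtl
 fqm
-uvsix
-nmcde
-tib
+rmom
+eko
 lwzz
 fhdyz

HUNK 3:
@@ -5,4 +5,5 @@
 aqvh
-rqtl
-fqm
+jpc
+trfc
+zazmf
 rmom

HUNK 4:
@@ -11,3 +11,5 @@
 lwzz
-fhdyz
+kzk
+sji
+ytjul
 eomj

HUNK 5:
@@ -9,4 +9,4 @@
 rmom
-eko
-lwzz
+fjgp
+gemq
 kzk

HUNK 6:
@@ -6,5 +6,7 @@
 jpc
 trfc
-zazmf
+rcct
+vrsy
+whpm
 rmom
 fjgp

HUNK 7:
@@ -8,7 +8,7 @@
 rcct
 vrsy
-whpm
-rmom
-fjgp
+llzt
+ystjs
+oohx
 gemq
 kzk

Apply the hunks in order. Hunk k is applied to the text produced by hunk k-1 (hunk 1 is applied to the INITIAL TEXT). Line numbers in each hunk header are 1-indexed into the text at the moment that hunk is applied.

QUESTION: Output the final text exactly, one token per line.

Hunk 1: at line 1 remove [gdp] add [uqfpl,dem] -> 14 lines: myrb uqfpl dem uqtvi aqvh rqtl fqm uvsix nmcde tib lwzz fhdyz eomj zpyl
Hunk 2: at line 6 remove [uvsix,nmcde,tib] add [rmom,eko] -> 13 lines: myrb uqfpl dem uqtvi aqvh rqtl fqm rmom eko lwzz fhdyz eomj zpyl
Hunk 3: at line 5 remove [rqtl,fqm] add [jpc,trfc,zazmf] -> 14 lines: myrb uqfpl dem uqtvi aqvh jpc trfc zazmf rmom eko lwzz fhdyz eomj zpyl
Hunk 4: at line 11 remove [fhdyz] add [kzk,sji,ytjul] -> 16 lines: myrb uqfpl dem uqtvi aqvh jpc trfc zazmf rmom eko lwzz kzk sji ytjul eomj zpyl
Hunk 5: at line 9 remove [eko,lwzz] add [fjgp,gemq] -> 16 lines: myrb uqfpl dem uqtvi aqvh jpc trfc zazmf rmom fjgp gemq kzk sji ytjul eomj zpyl
Hunk 6: at line 6 remove [zazmf] add [rcct,vrsy,whpm] -> 18 lines: myrb uqfpl dem uqtvi aqvh jpc trfc rcct vrsy whpm rmom fjgp gemq kzk sji ytjul eomj zpyl
Hunk 7: at line 8 remove [whpm,rmom,fjgp] add [llzt,ystjs,oohx] -> 18 lines: myrb uqfpl dem uqtvi aqvh jpc trfc rcct vrsy llzt ystjs oohx gemq kzk sji ytjul eomj zpyl

Answer: myrb
uqfpl
dem
uqtvi
aqvh
jpc
trfc
rcct
vrsy
llzt
ystjs
oohx
gemq
kzk
sji
ytjul
eomj
zpyl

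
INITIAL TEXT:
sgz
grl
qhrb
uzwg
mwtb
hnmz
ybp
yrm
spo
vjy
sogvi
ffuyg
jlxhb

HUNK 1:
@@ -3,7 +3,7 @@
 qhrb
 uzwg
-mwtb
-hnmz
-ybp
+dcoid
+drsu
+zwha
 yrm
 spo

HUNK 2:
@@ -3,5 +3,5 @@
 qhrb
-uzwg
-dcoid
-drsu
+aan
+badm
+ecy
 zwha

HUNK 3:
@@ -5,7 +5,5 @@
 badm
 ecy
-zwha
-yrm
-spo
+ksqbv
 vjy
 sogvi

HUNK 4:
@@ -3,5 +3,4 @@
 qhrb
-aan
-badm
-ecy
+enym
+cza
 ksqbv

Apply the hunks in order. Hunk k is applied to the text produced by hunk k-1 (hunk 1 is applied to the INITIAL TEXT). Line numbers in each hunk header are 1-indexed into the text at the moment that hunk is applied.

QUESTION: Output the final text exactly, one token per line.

Answer: sgz
grl
qhrb
enym
cza
ksqbv
vjy
sogvi
ffuyg
jlxhb

Derivation:
Hunk 1: at line 3 remove [mwtb,hnmz,ybp] add [dcoid,drsu,zwha] -> 13 lines: sgz grl qhrb uzwg dcoid drsu zwha yrm spo vjy sogvi ffuyg jlxhb
Hunk 2: at line 3 remove [uzwg,dcoid,drsu] add [aan,badm,ecy] -> 13 lines: sgz grl qhrb aan badm ecy zwha yrm spo vjy sogvi ffuyg jlxhb
Hunk 3: at line 5 remove [zwha,yrm,spo] add [ksqbv] -> 11 lines: sgz grl qhrb aan badm ecy ksqbv vjy sogvi ffuyg jlxhb
Hunk 4: at line 3 remove [aan,badm,ecy] add [enym,cza] -> 10 lines: sgz grl qhrb enym cza ksqbv vjy sogvi ffuyg jlxhb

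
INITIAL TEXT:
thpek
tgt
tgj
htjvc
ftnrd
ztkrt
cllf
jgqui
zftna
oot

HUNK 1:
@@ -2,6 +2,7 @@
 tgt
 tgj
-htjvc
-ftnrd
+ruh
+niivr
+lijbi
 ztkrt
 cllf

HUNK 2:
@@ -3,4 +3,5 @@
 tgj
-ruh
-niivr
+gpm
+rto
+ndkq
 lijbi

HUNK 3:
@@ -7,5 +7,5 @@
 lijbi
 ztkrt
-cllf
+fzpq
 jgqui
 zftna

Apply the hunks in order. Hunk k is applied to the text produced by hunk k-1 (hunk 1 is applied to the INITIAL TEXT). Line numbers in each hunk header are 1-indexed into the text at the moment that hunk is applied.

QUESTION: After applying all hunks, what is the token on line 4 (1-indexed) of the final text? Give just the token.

Hunk 1: at line 2 remove [htjvc,ftnrd] add [ruh,niivr,lijbi] -> 11 lines: thpek tgt tgj ruh niivr lijbi ztkrt cllf jgqui zftna oot
Hunk 2: at line 3 remove [ruh,niivr] add [gpm,rto,ndkq] -> 12 lines: thpek tgt tgj gpm rto ndkq lijbi ztkrt cllf jgqui zftna oot
Hunk 3: at line 7 remove [cllf] add [fzpq] -> 12 lines: thpek tgt tgj gpm rto ndkq lijbi ztkrt fzpq jgqui zftna oot
Final line 4: gpm

Answer: gpm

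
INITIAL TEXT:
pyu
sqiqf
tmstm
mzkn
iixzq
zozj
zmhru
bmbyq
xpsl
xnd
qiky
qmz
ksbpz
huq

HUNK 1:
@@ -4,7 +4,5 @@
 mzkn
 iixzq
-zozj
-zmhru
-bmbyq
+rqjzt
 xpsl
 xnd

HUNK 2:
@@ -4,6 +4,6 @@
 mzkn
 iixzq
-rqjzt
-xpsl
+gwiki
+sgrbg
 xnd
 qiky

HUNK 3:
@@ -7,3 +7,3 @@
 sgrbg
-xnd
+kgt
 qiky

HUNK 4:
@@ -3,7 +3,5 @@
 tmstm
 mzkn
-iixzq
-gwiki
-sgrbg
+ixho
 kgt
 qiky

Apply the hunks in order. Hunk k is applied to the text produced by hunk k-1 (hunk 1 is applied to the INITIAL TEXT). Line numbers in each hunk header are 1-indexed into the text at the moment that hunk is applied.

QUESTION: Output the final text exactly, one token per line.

Hunk 1: at line 4 remove [zozj,zmhru,bmbyq] add [rqjzt] -> 12 lines: pyu sqiqf tmstm mzkn iixzq rqjzt xpsl xnd qiky qmz ksbpz huq
Hunk 2: at line 4 remove [rqjzt,xpsl] add [gwiki,sgrbg] -> 12 lines: pyu sqiqf tmstm mzkn iixzq gwiki sgrbg xnd qiky qmz ksbpz huq
Hunk 3: at line 7 remove [xnd] add [kgt] -> 12 lines: pyu sqiqf tmstm mzkn iixzq gwiki sgrbg kgt qiky qmz ksbpz huq
Hunk 4: at line 3 remove [iixzq,gwiki,sgrbg] add [ixho] -> 10 lines: pyu sqiqf tmstm mzkn ixho kgt qiky qmz ksbpz huq

Answer: pyu
sqiqf
tmstm
mzkn
ixho
kgt
qiky
qmz
ksbpz
huq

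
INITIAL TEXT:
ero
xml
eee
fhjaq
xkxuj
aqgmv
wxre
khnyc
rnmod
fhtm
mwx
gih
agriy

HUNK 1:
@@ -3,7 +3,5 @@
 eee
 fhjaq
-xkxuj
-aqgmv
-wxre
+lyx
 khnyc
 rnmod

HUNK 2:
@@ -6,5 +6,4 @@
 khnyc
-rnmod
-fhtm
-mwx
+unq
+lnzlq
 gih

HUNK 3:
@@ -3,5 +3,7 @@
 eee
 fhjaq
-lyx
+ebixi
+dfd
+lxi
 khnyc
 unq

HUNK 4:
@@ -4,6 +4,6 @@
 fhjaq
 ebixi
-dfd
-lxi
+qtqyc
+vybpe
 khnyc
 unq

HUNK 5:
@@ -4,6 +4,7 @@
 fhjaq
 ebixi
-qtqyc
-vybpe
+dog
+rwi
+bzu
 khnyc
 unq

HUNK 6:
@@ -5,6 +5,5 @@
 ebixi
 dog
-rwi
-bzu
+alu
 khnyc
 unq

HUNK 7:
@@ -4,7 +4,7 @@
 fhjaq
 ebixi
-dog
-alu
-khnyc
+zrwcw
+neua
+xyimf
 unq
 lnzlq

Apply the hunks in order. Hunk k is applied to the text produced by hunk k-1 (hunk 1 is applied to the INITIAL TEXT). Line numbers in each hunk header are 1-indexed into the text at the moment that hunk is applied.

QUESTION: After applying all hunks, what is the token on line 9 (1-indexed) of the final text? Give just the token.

Answer: unq

Derivation:
Hunk 1: at line 3 remove [xkxuj,aqgmv,wxre] add [lyx] -> 11 lines: ero xml eee fhjaq lyx khnyc rnmod fhtm mwx gih agriy
Hunk 2: at line 6 remove [rnmod,fhtm,mwx] add [unq,lnzlq] -> 10 lines: ero xml eee fhjaq lyx khnyc unq lnzlq gih agriy
Hunk 3: at line 3 remove [lyx] add [ebixi,dfd,lxi] -> 12 lines: ero xml eee fhjaq ebixi dfd lxi khnyc unq lnzlq gih agriy
Hunk 4: at line 4 remove [dfd,lxi] add [qtqyc,vybpe] -> 12 lines: ero xml eee fhjaq ebixi qtqyc vybpe khnyc unq lnzlq gih agriy
Hunk 5: at line 4 remove [qtqyc,vybpe] add [dog,rwi,bzu] -> 13 lines: ero xml eee fhjaq ebixi dog rwi bzu khnyc unq lnzlq gih agriy
Hunk 6: at line 5 remove [rwi,bzu] add [alu] -> 12 lines: ero xml eee fhjaq ebixi dog alu khnyc unq lnzlq gih agriy
Hunk 7: at line 4 remove [dog,alu,khnyc] add [zrwcw,neua,xyimf] -> 12 lines: ero xml eee fhjaq ebixi zrwcw neua xyimf unq lnzlq gih agriy
Final line 9: unq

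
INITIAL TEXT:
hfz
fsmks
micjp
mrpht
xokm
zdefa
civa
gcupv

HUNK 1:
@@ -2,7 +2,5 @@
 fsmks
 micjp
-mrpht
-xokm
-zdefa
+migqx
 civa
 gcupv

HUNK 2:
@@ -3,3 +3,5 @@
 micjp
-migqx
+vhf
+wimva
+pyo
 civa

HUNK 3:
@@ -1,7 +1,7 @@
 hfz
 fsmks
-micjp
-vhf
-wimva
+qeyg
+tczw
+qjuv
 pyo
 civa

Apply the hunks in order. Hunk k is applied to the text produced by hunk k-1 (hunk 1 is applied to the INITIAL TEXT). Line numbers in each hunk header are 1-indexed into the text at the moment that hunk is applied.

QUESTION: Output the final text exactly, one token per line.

Answer: hfz
fsmks
qeyg
tczw
qjuv
pyo
civa
gcupv

Derivation:
Hunk 1: at line 2 remove [mrpht,xokm,zdefa] add [migqx] -> 6 lines: hfz fsmks micjp migqx civa gcupv
Hunk 2: at line 3 remove [migqx] add [vhf,wimva,pyo] -> 8 lines: hfz fsmks micjp vhf wimva pyo civa gcupv
Hunk 3: at line 1 remove [micjp,vhf,wimva] add [qeyg,tczw,qjuv] -> 8 lines: hfz fsmks qeyg tczw qjuv pyo civa gcupv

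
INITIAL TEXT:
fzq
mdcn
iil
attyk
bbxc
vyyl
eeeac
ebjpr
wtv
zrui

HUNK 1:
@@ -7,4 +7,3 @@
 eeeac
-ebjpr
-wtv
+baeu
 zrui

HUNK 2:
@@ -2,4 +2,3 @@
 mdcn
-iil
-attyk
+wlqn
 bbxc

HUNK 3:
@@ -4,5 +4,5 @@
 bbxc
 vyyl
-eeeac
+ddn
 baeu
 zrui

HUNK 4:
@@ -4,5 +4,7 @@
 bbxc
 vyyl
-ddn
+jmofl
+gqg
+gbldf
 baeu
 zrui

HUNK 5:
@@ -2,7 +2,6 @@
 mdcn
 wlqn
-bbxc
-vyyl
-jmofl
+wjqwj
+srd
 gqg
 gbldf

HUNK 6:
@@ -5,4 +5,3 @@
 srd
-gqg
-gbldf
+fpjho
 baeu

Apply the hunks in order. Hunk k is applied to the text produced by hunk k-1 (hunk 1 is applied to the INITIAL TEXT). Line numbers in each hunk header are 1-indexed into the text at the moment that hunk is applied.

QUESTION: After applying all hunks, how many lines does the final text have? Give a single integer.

Answer: 8

Derivation:
Hunk 1: at line 7 remove [ebjpr,wtv] add [baeu] -> 9 lines: fzq mdcn iil attyk bbxc vyyl eeeac baeu zrui
Hunk 2: at line 2 remove [iil,attyk] add [wlqn] -> 8 lines: fzq mdcn wlqn bbxc vyyl eeeac baeu zrui
Hunk 3: at line 4 remove [eeeac] add [ddn] -> 8 lines: fzq mdcn wlqn bbxc vyyl ddn baeu zrui
Hunk 4: at line 4 remove [ddn] add [jmofl,gqg,gbldf] -> 10 lines: fzq mdcn wlqn bbxc vyyl jmofl gqg gbldf baeu zrui
Hunk 5: at line 2 remove [bbxc,vyyl,jmofl] add [wjqwj,srd] -> 9 lines: fzq mdcn wlqn wjqwj srd gqg gbldf baeu zrui
Hunk 6: at line 5 remove [gqg,gbldf] add [fpjho] -> 8 lines: fzq mdcn wlqn wjqwj srd fpjho baeu zrui
Final line count: 8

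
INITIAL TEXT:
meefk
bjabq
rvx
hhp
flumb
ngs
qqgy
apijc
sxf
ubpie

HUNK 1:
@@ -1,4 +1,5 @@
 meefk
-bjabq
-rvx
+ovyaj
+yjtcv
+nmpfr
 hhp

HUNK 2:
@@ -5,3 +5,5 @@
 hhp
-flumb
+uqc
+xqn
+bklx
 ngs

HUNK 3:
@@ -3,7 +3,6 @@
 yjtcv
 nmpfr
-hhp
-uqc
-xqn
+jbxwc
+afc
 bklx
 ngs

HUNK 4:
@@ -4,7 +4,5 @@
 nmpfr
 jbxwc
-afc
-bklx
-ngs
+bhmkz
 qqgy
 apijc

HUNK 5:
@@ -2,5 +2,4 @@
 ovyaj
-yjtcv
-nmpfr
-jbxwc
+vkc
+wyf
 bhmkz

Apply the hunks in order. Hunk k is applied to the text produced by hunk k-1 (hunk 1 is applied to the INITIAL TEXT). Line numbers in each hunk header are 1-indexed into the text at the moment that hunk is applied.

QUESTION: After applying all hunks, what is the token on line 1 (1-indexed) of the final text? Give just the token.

Hunk 1: at line 1 remove [bjabq,rvx] add [ovyaj,yjtcv,nmpfr] -> 11 lines: meefk ovyaj yjtcv nmpfr hhp flumb ngs qqgy apijc sxf ubpie
Hunk 2: at line 5 remove [flumb] add [uqc,xqn,bklx] -> 13 lines: meefk ovyaj yjtcv nmpfr hhp uqc xqn bklx ngs qqgy apijc sxf ubpie
Hunk 3: at line 3 remove [hhp,uqc,xqn] add [jbxwc,afc] -> 12 lines: meefk ovyaj yjtcv nmpfr jbxwc afc bklx ngs qqgy apijc sxf ubpie
Hunk 4: at line 4 remove [afc,bklx,ngs] add [bhmkz] -> 10 lines: meefk ovyaj yjtcv nmpfr jbxwc bhmkz qqgy apijc sxf ubpie
Hunk 5: at line 2 remove [yjtcv,nmpfr,jbxwc] add [vkc,wyf] -> 9 lines: meefk ovyaj vkc wyf bhmkz qqgy apijc sxf ubpie
Final line 1: meefk

Answer: meefk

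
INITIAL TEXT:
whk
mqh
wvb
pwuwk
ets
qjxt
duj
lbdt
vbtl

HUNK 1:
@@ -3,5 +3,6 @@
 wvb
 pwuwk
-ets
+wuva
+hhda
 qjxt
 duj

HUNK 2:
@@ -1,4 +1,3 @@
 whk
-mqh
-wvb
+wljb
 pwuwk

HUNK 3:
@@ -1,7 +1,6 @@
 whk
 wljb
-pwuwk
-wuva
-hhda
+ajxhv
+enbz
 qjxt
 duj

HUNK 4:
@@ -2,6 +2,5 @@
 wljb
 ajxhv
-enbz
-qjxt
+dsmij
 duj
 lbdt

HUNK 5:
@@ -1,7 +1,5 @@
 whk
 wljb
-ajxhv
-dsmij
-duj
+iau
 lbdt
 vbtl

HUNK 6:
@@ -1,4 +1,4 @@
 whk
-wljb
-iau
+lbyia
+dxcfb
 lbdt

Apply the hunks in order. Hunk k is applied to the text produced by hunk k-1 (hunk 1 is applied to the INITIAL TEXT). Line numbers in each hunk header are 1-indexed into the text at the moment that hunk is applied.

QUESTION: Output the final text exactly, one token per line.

Hunk 1: at line 3 remove [ets] add [wuva,hhda] -> 10 lines: whk mqh wvb pwuwk wuva hhda qjxt duj lbdt vbtl
Hunk 2: at line 1 remove [mqh,wvb] add [wljb] -> 9 lines: whk wljb pwuwk wuva hhda qjxt duj lbdt vbtl
Hunk 3: at line 1 remove [pwuwk,wuva,hhda] add [ajxhv,enbz] -> 8 lines: whk wljb ajxhv enbz qjxt duj lbdt vbtl
Hunk 4: at line 2 remove [enbz,qjxt] add [dsmij] -> 7 lines: whk wljb ajxhv dsmij duj lbdt vbtl
Hunk 5: at line 1 remove [ajxhv,dsmij,duj] add [iau] -> 5 lines: whk wljb iau lbdt vbtl
Hunk 6: at line 1 remove [wljb,iau] add [lbyia,dxcfb] -> 5 lines: whk lbyia dxcfb lbdt vbtl

Answer: whk
lbyia
dxcfb
lbdt
vbtl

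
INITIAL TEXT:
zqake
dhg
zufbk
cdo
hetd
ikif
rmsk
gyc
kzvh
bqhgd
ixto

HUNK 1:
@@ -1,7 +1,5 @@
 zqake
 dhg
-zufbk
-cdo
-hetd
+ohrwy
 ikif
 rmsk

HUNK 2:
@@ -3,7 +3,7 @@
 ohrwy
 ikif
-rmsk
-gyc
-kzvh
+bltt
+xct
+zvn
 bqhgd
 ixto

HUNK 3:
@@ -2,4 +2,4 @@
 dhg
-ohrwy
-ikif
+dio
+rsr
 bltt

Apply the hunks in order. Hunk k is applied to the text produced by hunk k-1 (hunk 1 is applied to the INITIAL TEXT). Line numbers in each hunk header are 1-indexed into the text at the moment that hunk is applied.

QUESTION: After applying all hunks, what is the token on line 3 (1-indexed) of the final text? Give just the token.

Answer: dio

Derivation:
Hunk 1: at line 1 remove [zufbk,cdo,hetd] add [ohrwy] -> 9 lines: zqake dhg ohrwy ikif rmsk gyc kzvh bqhgd ixto
Hunk 2: at line 3 remove [rmsk,gyc,kzvh] add [bltt,xct,zvn] -> 9 lines: zqake dhg ohrwy ikif bltt xct zvn bqhgd ixto
Hunk 3: at line 2 remove [ohrwy,ikif] add [dio,rsr] -> 9 lines: zqake dhg dio rsr bltt xct zvn bqhgd ixto
Final line 3: dio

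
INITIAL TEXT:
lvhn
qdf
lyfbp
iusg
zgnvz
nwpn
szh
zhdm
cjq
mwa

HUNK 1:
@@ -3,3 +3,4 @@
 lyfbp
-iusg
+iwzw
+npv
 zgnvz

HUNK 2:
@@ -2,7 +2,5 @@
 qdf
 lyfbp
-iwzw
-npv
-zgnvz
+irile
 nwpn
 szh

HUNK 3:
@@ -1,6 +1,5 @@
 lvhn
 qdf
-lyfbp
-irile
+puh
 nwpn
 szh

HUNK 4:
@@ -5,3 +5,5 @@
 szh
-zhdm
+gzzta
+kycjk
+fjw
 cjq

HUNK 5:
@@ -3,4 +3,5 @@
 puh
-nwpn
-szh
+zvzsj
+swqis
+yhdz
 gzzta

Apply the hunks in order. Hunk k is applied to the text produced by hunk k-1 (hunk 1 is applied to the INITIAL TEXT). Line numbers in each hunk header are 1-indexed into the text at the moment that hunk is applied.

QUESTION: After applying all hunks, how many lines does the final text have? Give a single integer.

Answer: 11

Derivation:
Hunk 1: at line 3 remove [iusg] add [iwzw,npv] -> 11 lines: lvhn qdf lyfbp iwzw npv zgnvz nwpn szh zhdm cjq mwa
Hunk 2: at line 2 remove [iwzw,npv,zgnvz] add [irile] -> 9 lines: lvhn qdf lyfbp irile nwpn szh zhdm cjq mwa
Hunk 3: at line 1 remove [lyfbp,irile] add [puh] -> 8 lines: lvhn qdf puh nwpn szh zhdm cjq mwa
Hunk 4: at line 5 remove [zhdm] add [gzzta,kycjk,fjw] -> 10 lines: lvhn qdf puh nwpn szh gzzta kycjk fjw cjq mwa
Hunk 5: at line 3 remove [nwpn,szh] add [zvzsj,swqis,yhdz] -> 11 lines: lvhn qdf puh zvzsj swqis yhdz gzzta kycjk fjw cjq mwa
Final line count: 11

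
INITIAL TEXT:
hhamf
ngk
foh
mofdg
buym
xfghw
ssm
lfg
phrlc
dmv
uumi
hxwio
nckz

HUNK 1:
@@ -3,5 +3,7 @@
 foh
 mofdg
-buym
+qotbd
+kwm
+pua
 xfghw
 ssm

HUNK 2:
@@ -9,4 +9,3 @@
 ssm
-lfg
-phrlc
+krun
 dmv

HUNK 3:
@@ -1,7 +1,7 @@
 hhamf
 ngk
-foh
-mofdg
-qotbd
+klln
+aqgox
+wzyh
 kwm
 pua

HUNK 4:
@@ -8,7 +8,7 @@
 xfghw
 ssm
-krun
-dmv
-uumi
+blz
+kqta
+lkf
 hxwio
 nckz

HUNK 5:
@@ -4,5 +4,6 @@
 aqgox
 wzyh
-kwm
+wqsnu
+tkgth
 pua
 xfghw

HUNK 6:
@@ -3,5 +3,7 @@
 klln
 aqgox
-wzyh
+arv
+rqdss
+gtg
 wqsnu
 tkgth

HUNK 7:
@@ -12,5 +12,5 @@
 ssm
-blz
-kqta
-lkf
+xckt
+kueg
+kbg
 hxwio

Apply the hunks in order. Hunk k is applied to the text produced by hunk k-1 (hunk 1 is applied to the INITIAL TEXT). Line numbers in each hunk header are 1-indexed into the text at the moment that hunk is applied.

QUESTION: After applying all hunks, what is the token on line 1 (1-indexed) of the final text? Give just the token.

Answer: hhamf

Derivation:
Hunk 1: at line 3 remove [buym] add [qotbd,kwm,pua] -> 15 lines: hhamf ngk foh mofdg qotbd kwm pua xfghw ssm lfg phrlc dmv uumi hxwio nckz
Hunk 2: at line 9 remove [lfg,phrlc] add [krun] -> 14 lines: hhamf ngk foh mofdg qotbd kwm pua xfghw ssm krun dmv uumi hxwio nckz
Hunk 3: at line 1 remove [foh,mofdg,qotbd] add [klln,aqgox,wzyh] -> 14 lines: hhamf ngk klln aqgox wzyh kwm pua xfghw ssm krun dmv uumi hxwio nckz
Hunk 4: at line 8 remove [krun,dmv,uumi] add [blz,kqta,lkf] -> 14 lines: hhamf ngk klln aqgox wzyh kwm pua xfghw ssm blz kqta lkf hxwio nckz
Hunk 5: at line 4 remove [kwm] add [wqsnu,tkgth] -> 15 lines: hhamf ngk klln aqgox wzyh wqsnu tkgth pua xfghw ssm blz kqta lkf hxwio nckz
Hunk 6: at line 3 remove [wzyh] add [arv,rqdss,gtg] -> 17 lines: hhamf ngk klln aqgox arv rqdss gtg wqsnu tkgth pua xfghw ssm blz kqta lkf hxwio nckz
Hunk 7: at line 12 remove [blz,kqta,lkf] add [xckt,kueg,kbg] -> 17 lines: hhamf ngk klln aqgox arv rqdss gtg wqsnu tkgth pua xfghw ssm xckt kueg kbg hxwio nckz
Final line 1: hhamf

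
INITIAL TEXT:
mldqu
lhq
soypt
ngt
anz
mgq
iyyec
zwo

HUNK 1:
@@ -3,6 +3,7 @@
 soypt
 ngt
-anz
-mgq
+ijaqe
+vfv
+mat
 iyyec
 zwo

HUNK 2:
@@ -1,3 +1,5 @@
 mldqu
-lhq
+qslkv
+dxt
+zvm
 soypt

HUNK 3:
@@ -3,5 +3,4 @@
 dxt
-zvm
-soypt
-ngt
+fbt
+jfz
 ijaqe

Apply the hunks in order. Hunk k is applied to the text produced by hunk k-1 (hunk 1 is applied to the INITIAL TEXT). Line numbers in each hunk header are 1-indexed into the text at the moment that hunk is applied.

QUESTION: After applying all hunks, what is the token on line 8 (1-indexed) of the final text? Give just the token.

Answer: mat

Derivation:
Hunk 1: at line 3 remove [anz,mgq] add [ijaqe,vfv,mat] -> 9 lines: mldqu lhq soypt ngt ijaqe vfv mat iyyec zwo
Hunk 2: at line 1 remove [lhq] add [qslkv,dxt,zvm] -> 11 lines: mldqu qslkv dxt zvm soypt ngt ijaqe vfv mat iyyec zwo
Hunk 3: at line 3 remove [zvm,soypt,ngt] add [fbt,jfz] -> 10 lines: mldqu qslkv dxt fbt jfz ijaqe vfv mat iyyec zwo
Final line 8: mat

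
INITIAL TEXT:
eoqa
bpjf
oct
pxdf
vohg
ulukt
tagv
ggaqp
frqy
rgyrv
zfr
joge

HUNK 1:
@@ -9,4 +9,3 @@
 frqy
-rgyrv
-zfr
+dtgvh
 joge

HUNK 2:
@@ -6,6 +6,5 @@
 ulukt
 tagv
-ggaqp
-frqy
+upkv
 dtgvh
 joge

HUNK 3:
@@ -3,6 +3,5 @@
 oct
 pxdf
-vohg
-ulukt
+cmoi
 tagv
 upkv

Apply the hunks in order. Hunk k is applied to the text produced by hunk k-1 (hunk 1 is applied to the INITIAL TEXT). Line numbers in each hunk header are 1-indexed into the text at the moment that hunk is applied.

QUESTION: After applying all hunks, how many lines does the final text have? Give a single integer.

Answer: 9

Derivation:
Hunk 1: at line 9 remove [rgyrv,zfr] add [dtgvh] -> 11 lines: eoqa bpjf oct pxdf vohg ulukt tagv ggaqp frqy dtgvh joge
Hunk 2: at line 6 remove [ggaqp,frqy] add [upkv] -> 10 lines: eoqa bpjf oct pxdf vohg ulukt tagv upkv dtgvh joge
Hunk 3: at line 3 remove [vohg,ulukt] add [cmoi] -> 9 lines: eoqa bpjf oct pxdf cmoi tagv upkv dtgvh joge
Final line count: 9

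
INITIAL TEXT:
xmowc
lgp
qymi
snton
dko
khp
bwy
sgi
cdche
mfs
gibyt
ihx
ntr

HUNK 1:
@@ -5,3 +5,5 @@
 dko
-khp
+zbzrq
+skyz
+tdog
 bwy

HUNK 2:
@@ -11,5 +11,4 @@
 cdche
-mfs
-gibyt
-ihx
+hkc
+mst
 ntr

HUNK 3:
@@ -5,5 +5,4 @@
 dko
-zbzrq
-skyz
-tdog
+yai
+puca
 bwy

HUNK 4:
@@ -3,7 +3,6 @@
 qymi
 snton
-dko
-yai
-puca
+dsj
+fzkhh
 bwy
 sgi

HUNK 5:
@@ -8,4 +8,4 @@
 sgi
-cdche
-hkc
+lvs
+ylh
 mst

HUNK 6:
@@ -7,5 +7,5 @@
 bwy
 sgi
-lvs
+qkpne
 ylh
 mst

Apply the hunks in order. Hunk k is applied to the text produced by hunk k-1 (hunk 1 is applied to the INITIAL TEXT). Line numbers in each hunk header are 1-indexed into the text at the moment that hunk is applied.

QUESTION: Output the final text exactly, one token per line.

Answer: xmowc
lgp
qymi
snton
dsj
fzkhh
bwy
sgi
qkpne
ylh
mst
ntr

Derivation:
Hunk 1: at line 5 remove [khp] add [zbzrq,skyz,tdog] -> 15 lines: xmowc lgp qymi snton dko zbzrq skyz tdog bwy sgi cdche mfs gibyt ihx ntr
Hunk 2: at line 11 remove [mfs,gibyt,ihx] add [hkc,mst] -> 14 lines: xmowc lgp qymi snton dko zbzrq skyz tdog bwy sgi cdche hkc mst ntr
Hunk 3: at line 5 remove [zbzrq,skyz,tdog] add [yai,puca] -> 13 lines: xmowc lgp qymi snton dko yai puca bwy sgi cdche hkc mst ntr
Hunk 4: at line 3 remove [dko,yai,puca] add [dsj,fzkhh] -> 12 lines: xmowc lgp qymi snton dsj fzkhh bwy sgi cdche hkc mst ntr
Hunk 5: at line 8 remove [cdche,hkc] add [lvs,ylh] -> 12 lines: xmowc lgp qymi snton dsj fzkhh bwy sgi lvs ylh mst ntr
Hunk 6: at line 7 remove [lvs] add [qkpne] -> 12 lines: xmowc lgp qymi snton dsj fzkhh bwy sgi qkpne ylh mst ntr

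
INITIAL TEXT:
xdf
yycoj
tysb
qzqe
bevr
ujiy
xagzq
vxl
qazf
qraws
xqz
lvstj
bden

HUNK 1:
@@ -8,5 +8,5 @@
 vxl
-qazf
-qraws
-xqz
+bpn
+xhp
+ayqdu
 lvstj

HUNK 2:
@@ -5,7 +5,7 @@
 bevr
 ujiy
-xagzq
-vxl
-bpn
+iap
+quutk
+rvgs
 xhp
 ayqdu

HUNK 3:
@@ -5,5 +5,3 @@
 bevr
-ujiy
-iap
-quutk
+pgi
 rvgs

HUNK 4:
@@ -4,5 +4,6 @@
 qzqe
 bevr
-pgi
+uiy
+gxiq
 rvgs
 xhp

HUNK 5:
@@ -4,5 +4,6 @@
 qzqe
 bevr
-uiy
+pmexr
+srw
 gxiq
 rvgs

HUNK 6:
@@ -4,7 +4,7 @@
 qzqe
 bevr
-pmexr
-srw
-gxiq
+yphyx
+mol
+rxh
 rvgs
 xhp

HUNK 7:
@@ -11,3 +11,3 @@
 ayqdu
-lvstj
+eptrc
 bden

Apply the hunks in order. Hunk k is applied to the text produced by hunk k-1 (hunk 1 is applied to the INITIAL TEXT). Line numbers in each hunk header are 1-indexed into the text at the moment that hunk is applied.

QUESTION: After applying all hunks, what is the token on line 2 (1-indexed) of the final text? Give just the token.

Answer: yycoj

Derivation:
Hunk 1: at line 8 remove [qazf,qraws,xqz] add [bpn,xhp,ayqdu] -> 13 lines: xdf yycoj tysb qzqe bevr ujiy xagzq vxl bpn xhp ayqdu lvstj bden
Hunk 2: at line 5 remove [xagzq,vxl,bpn] add [iap,quutk,rvgs] -> 13 lines: xdf yycoj tysb qzqe bevr ujiy iap quutk rvgs xhp ayqdu lvstj bden
Hunk 3: at line 5 remove [ujiy,iap,quutk] add [pgi] -> 11 lines: xdf yycoj tysb qzqe bevr pgi rvgs xhp ayqdu lvstj bden
Hunk 4: at line 4 remove [pgi] add [uiy,gxiq] -> 12 lines: xdf yycoj tysb qzqe bevr uiy gxiq rvgs xhp ayqdu lvstj bden
Hunk 5: at line 4 remove [uiy] add [pmexr,srw] -> 13 lines: xdf yycoj tysb qzqe bevr pmexr srw gxiq rvgs xhp ayqdu lvstj bden
Hunk 6: at line 4 remove [pmexr,srw,gxiq] add [yphyx,mol,rxh] -> 13 lines: xdf yycoj tysb qzqe bevr yphyx mol rxh rvgs xhp ayqdu lvstj bden
Hunk 7: at line 11 remove [lvstj] add [eptrc] -> 13 lines: xdf yycoj tysb qzqe bevr yphyx mol rxh rvgs xhp ayqdu eptrc bden
Final line 2: yycoj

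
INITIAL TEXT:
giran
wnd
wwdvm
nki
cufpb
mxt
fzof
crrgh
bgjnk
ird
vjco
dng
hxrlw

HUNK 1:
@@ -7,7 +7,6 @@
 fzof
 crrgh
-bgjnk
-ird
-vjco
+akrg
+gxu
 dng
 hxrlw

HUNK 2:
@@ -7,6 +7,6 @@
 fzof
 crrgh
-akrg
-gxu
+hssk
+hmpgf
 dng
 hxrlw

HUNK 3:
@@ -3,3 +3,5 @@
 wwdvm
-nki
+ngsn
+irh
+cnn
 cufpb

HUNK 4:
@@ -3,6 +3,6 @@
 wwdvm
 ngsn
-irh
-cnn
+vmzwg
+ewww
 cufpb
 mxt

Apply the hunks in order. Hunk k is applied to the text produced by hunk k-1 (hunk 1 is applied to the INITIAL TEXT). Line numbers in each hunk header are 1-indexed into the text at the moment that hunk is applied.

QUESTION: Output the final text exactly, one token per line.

Answer: giran
wnd
wwdvm
ngsn
vmzwg
ewww
cufpb
mxt
fzof
crrgh
hssk
hmpgf
dng
hxrlw

Derivation:
Hunk 1: at line 7 remove [bgjnk,ird,vjco] add [akrg,gxu] -> 12 lines: giran wnd wwdvm nki cufpb mxt fzof crrgh akrg gxu dng hxrlw
Hunk 2: at line 7 remove [akrg,gxu] add [hssk,hmpgf] -> 12 lines: giran wnd wwdvm nki cufpb mxt fzof crrgh hssk hmpgf dng hxrlw
Hunk 3: at line 3 remove [nki] add [ngsn,irh,cnn] -> 14 lines: giran wnd wwdvm ngsn irh cnn cufpb mxt fzof crrgh hssk hmpgf dng hxrlw
Hunk 4: at line 3 remove [irh,cnn] add [vmzwg,ewww] -> 14 lines: giran wnd wwdvm ngsn vmzwg ewww cufpb mxt fzof crrgh hssk hmpgf dng hxrlw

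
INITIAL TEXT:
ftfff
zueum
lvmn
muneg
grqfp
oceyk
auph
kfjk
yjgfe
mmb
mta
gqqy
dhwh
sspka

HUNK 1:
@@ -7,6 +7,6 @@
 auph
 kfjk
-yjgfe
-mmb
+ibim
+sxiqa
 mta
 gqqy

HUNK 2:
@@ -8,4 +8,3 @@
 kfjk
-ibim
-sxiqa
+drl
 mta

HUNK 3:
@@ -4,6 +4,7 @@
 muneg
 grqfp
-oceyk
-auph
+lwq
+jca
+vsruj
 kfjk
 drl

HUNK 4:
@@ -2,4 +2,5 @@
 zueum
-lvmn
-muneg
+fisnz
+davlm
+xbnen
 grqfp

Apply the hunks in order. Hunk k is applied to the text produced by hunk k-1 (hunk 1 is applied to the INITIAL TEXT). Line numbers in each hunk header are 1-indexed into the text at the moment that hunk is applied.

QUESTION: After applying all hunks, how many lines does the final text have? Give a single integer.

Hunk 1: at line 7 remove [yjgfe,mmb] add [ibim,sxiqa] -> 14 lines: ftfff zueum lvmn muneg grqfp oceyk auph kfjk ibim sxiqa mta gqqy dhwh sspka
Hunk 2: at line 8 remove [ibim,sxiqa] add [drl] -> 13 lines: ftfff zueum lvmn muneg grqfp oceyk auph kfjk drl mta gqqy dhwh sspka
Hunk 3: at line 4 remove [oceyk,auph] add [lwq,jca,vsruj] -> 14 lines: ftfff zueum lvmn muneg grqfp lwq jca vsruj kfjk drl mta gqqy dhwh sspka
Hunk 4: at line 2 remove [lvmn,muneg] add [fisnz,davlm,xbnen] -> 15 lines: ftfff zueum fisnz davlm xbnen grqfp lwq jca vsruj kfjk drl mta gqqy dhwh sspka
Final line count: 15

Answer: 15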